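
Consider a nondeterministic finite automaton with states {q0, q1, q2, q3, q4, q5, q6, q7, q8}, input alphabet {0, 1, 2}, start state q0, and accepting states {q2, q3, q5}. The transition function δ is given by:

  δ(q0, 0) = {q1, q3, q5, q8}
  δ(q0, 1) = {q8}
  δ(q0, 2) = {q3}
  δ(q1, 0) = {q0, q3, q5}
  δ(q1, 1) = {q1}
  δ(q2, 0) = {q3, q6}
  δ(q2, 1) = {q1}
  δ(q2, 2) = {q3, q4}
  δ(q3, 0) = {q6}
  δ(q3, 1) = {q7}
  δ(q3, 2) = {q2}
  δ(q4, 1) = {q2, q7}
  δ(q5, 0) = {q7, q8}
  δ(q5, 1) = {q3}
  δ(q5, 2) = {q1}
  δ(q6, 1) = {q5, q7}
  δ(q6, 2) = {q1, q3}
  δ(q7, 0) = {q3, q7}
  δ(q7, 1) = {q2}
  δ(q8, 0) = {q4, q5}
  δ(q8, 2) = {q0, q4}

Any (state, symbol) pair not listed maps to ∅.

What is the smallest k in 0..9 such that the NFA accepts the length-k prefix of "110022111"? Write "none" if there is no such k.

none

Start in {q0}.
Read '1': {q0} → {q8}.
Read '1': {q8} → ∅.
The set is empty and remains empty for the remaining 7 symbols.
No reachable set along the way intersects F.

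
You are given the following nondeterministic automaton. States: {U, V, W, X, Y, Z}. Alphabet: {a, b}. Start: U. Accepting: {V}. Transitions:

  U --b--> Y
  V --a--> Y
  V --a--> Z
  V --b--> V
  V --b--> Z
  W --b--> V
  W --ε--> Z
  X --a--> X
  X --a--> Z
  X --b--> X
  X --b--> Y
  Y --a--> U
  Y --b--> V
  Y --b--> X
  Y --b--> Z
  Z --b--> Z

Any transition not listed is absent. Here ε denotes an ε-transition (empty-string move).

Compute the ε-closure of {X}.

Begin with {X}.
No ε-moves leave this set, so the closure equals the set itself.

{X}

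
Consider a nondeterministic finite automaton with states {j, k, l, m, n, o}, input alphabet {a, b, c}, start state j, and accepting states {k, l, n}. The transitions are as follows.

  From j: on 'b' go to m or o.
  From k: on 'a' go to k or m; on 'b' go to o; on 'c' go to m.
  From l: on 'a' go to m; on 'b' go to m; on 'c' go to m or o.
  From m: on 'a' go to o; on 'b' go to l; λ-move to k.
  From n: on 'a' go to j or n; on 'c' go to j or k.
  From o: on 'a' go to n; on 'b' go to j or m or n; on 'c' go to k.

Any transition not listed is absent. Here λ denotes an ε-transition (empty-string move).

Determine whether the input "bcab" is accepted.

Start in {j}.
Read 'b': j→{m, o}; union {m, o}; ε-closure = {k, m, o}.
Read 'c': k→{m}, m→∅, o→{k}; now {k, m}.
Read 'a': k→{k, m}, m→{o}; now {k, m, o}.
Read 'b': k→{o}, m→{l}, o→{j, m, n}; union {j, l, m, n, o}; ε-closure = {j, k, l, m, n, o}.
The final set {j, k, l, m, n, o} contains the accepting states k, l, n.

Yes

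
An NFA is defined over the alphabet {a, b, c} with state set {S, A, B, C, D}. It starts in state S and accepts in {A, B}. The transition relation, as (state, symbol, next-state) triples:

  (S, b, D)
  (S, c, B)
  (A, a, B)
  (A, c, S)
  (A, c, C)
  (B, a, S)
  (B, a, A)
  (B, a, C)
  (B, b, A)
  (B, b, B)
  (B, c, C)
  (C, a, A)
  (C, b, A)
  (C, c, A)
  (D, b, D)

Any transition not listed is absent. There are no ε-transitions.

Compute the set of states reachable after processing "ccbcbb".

Start in {S}.
Read 'c': S→{B}; now {B}.
Read 'c': B→{C}; now {C}.
Read 'b': C→{A}; now {A}.
Read 'c': A→{S, C}; now {S, C}.
Read 'b': S→{D}, C→{A}; now {A, D}.
Read 'b': A→∅, D→{D}; now {D}.

{D}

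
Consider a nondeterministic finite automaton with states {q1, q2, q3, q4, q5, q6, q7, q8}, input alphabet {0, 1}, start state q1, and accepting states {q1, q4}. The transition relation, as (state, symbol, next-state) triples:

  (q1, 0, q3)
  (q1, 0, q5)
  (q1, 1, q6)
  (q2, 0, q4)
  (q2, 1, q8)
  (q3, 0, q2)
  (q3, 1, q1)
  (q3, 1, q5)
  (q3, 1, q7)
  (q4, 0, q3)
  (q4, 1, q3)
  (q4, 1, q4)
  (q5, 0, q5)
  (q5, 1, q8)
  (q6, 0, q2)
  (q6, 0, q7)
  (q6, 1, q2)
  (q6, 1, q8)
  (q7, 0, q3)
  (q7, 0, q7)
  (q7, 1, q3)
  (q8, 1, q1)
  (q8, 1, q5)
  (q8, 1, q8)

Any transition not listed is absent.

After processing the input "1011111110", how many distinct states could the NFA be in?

Start in {q1}.
Read '1': q1→{q6}; now {q6}.
Read '0': q6→{q2, q7}; now {q2, q7}.
Read '1': q2→{q8}, q7→{q3}; now {q3, q8}.
Read '1': q3→{q1, q5, q7}, q8→{q1, q5, q8}; now {q1, q5, q7, q8}.
Read '1': q1→{q6}, q5→{q8}, q7→{q3}, q8→{q1, q5, q8}; now {q1, q3, q5, q6, q8}.
Read '1': q1→{q6}, q3→{q1, q5, q7}, q5→{q8}, q6→{q2, q8}, q8→{q1, q5, q8}; now {q1, q2, q5, q6, q7, q8}.
Read '1': q1→{q6}, q2→{q8}, q5→{q8}, q6→{q2, q8}, q7→{q3}, q8→{q1, q5, q8}; now {q1, q2, q3, q5, q6, q8}.
Read '1': q1→{q6}, q2→{q8}, q3→{q1, q5, q7}, q5→{q8}, q6→{q2, q8}, q8→{q1, q5, q8}; now {q1, q2, q5, q6, q7, q8}.
Read '1': q1→{q6}, q2→{q8}, q5→{q8}, q6→{q2, q8}, q7→{q3}, q8→{q1, q5, q8}; now {q1, q2, q3, q5, q6, q8}.
Read '0': q1→{q3, q5}, q2→{q4}, q3→{q2}, q5→{q5}, q6→{q2, q7}, q8→∅; now {q2, q3, q4, q5, q7}.
That set has 5 states.

5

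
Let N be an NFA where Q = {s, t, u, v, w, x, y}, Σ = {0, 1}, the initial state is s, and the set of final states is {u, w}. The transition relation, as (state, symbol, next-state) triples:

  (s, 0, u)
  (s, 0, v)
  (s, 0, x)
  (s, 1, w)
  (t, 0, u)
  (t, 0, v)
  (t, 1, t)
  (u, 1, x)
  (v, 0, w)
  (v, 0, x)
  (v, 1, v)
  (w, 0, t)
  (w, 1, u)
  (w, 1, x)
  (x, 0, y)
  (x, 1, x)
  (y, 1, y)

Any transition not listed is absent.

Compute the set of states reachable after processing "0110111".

{x, y}

Start in {s}.
Read '0': {s} → {u, v, x}.
Read '1': {u, v, x} → {v, x}.
Read '1': {v, x} → {v, x}.
Read '0': {v, x} → {w, x, y}.
Read '1': {w, x, y} → {u, x, y}.
Read '1': {u, x, y} → {x, y}.
Read '1': {x, y} → {x, y}.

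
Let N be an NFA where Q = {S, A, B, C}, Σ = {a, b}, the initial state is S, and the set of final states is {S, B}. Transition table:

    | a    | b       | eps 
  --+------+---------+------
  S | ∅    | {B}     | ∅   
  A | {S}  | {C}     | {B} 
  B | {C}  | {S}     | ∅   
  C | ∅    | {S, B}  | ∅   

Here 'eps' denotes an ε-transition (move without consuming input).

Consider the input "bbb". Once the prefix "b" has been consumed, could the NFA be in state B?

Yes

Start in {S}.
Read 'b': S→{B}; now {B}.
State B is in {B}.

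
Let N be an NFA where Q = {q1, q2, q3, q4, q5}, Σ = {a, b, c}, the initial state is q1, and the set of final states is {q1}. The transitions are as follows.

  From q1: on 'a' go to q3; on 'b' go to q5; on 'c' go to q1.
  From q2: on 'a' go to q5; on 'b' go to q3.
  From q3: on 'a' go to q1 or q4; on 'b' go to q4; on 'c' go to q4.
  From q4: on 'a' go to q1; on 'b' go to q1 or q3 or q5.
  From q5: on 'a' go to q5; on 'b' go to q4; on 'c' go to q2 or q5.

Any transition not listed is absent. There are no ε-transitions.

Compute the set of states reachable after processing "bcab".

{q4}

Start in {q1}.
Read 'b': {q1} → {q5}.
Read 'c': {q5} → {q2, q5}.
Read 'a': {q2, q5} → {q5}.
Read 'b': {q5} → {q4}.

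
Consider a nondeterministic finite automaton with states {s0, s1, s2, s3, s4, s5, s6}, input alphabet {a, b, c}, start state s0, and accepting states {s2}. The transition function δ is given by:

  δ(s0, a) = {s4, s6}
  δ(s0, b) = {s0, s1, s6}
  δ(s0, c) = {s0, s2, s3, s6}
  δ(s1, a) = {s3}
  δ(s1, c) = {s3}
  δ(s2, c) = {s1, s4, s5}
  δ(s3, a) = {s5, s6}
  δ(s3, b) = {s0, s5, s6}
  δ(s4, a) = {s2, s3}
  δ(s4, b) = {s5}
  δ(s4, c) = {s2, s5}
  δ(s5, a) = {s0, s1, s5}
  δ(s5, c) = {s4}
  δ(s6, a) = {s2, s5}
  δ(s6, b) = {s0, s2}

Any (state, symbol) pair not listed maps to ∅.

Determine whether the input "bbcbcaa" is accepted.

Yes

Start in {s0}.
Read 'b': {s0} → {s0, s1, s6}.
Read 'b': {s0, s1, s6} → {s0, s1, s2, s6}.
Read 'c': {s0, s1, s2, s6} → {s0, s1, s2, s3, s4, s5, s6}.
Read 'b': {s0, s1, s2, s3, s4, s5, s6} → {s0, s1, s2, s5, s6}.
Read 'c': {s0, s1, s2, s5, s6} → {s0, s1, s2, s3, s4, s5, s6}.
Read 'a': {s0, s1, s2, s3, s4, s5, s6} → {s0, s1, s2, s3, s4, s5, s6}.
Read 'a': {s0, s1, s2, s3, s4, s5, s6} → {s0, s1, s2, s3, s4, s5, s6}.
The final set {s0, s1, s2, s3, s4, s5, s6} contains the accepting state s2.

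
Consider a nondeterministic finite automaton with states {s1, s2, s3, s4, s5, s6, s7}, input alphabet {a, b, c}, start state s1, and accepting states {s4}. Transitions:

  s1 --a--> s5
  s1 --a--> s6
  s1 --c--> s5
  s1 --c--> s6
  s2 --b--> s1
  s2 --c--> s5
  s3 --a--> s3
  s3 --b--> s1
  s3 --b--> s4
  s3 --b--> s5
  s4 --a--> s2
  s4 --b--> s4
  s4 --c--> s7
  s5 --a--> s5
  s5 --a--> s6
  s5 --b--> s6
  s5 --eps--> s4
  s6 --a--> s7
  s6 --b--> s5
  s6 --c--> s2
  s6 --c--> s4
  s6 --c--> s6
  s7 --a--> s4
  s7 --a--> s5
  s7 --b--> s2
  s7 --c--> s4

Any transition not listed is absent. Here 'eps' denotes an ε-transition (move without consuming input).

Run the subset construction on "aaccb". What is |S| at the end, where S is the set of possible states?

5

Start in {s1}.
Read 'a': s1→{s5, s6}; union {s5, s6}; ε-closure = {s4, s5, s6}.
Read 'a': s4→{s2}, s5→{s5, s6}, s6→{s7}; union {s2, s5, s6, s7}; ε-closure = {s2, s4, s5, s6, s7}.
Read 'c': s2→{s5}, s4→{s7}, s5→∅, s6→{s2, s4, s6}, s7→{s4}; now {s2, s4, s5, s6, s7}.
Read 'c': s2→{s5}, s4→{s7}, s5→∅, s6→{s2, s4, s6}, s7→{s4}; now {s2, s4, s5, s6, s7}.
Read 'b': s2→{s1}, s4→{s4}, s5→{s6}, s6→{s5}, s7→{s2}; now {s1, s2, s4, s5, s6}.
That set has 5 states.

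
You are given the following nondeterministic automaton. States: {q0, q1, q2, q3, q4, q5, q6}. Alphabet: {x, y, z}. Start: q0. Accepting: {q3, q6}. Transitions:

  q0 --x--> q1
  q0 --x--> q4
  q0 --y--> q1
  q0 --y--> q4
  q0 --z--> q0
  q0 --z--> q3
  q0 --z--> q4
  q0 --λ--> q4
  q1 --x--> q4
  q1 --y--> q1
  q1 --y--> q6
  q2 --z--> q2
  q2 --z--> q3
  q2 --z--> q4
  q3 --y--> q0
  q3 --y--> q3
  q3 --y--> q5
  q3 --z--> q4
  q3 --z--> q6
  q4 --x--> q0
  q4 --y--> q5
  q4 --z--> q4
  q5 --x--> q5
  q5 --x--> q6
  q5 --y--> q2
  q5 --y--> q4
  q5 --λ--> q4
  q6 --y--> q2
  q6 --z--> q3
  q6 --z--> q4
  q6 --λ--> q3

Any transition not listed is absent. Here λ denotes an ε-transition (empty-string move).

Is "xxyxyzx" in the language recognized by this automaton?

Start: ε-closure({q0}) = {q0, q4}.
Read 'x': {q0, q4} → {q0, q1, q4}.
Read 'x': {q0, q1, q4} → {q0, q1, q4}.
Read 'y': {q0, q1, q4} → {q1, q3, q4, q5, q6}.
Read 'x': {q1, q3, q4, q5, q6} → {q0, q3, q4, q5, q6}.
Read 'y': {q0, q3, q4, q5, q6} → {q0, q1, q2, q3, q4, q5}.
Read 'z': {q0, q1, q2, q3, q4, q5} → {q0, q2, q3, q4, q6}.
Read 'x': {q0, q2, q3, q4, q6} → {q0, q1, q4}.
The final set {q0, q1, q4} contains no accepting state.

No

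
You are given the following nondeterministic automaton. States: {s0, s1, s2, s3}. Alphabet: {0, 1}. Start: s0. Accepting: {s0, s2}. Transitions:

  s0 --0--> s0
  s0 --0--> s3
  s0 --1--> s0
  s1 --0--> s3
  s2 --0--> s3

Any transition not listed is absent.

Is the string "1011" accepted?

Yes

Start in {s0}.
Read '1': {s0} → {s0}.
Read '0': {s0} → {s0, s3}.
Read '1': {s0, s3} → {s0}.
Read '1': {s0} → {s0}.
The final set {s0} contains the accepting state s0.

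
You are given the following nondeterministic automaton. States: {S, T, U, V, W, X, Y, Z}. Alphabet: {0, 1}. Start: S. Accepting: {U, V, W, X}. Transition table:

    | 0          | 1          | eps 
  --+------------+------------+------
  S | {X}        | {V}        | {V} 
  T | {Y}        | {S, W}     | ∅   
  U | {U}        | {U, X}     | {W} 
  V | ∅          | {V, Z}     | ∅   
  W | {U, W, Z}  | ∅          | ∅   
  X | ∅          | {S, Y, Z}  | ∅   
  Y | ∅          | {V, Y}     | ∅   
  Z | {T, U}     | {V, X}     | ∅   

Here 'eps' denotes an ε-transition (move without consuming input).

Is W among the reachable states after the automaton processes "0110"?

Start: ε-closure({S}) = {S, V}.
Read '0': S→{X}, V→∅; now {X}.
Read '1': X→{S, Y, Z}; union {S, Y, Z}; ε-closure = {S, V, Y, Z}.
Read '1': S→{V}, V→{V, Z}, Y→{V, Y}, Z→{V, X}; now {V, X, Y, Z}.
Read '0': V→∅, X→∅, Y→∅, Z→{T, U}; union {T, U}; ε-closure = {T, U, W}.
State W is in {T, U, W}.

Yes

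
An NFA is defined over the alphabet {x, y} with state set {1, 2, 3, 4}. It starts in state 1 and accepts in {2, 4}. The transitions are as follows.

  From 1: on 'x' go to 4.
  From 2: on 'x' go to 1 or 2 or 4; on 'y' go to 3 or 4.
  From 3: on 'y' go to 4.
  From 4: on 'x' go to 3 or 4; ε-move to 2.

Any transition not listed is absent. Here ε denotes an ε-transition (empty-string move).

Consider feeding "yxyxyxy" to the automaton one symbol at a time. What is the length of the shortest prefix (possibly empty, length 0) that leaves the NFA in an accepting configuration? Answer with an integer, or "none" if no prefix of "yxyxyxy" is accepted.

Start in {1}.
Read 'y': 1→∅; now ∅.
The set is empty and remains empty for the remaining 6 symbols.
No reachable set along the way intersects F.

none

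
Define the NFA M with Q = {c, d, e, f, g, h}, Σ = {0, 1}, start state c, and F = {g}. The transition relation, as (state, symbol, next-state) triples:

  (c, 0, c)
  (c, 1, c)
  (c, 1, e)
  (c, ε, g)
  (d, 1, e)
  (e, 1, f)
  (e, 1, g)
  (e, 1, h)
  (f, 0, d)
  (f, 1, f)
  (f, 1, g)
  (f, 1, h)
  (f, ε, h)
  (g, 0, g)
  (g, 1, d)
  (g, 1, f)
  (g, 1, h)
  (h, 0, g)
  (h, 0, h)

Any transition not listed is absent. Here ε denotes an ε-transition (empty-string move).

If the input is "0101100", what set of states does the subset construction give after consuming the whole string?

{c, g, h}

Start: ε-closure({c}) = {c, g}.
Read '0': c→{c}, g→{g}; now {c, g}.
Read '1': c→{c, e}, g→{d, f, h}; union {c, d, e, f, h}; ε-closure = {c, d, e, f, g, h}.
Read '0': c→{c}, d→∅, e→∅, f→{d}, g→{g}, h→{g, h}; now {c, d, g, h}.
Read '1': c→{c, e}, d→{e}, g→{d, f, h}, h→∅; union {c, d, e, f, h}; ε-closure = {c, d, e, f, g, h}.
Read '1': c→{c, e}, d→{e}, e→{f, g, h}, f→{f, g, h}, g→{d, f, h}, h→∅; now {c, d, e, f, g, h}.
Read '0': c→{c}, d→∅, e→∅, f→{d}, g→{g}, h→{g, h}; now {c, d, g, h}.
Read '0': c→{c}, d→∅, g→{g}, h→{g, h}; now {c, g, h}.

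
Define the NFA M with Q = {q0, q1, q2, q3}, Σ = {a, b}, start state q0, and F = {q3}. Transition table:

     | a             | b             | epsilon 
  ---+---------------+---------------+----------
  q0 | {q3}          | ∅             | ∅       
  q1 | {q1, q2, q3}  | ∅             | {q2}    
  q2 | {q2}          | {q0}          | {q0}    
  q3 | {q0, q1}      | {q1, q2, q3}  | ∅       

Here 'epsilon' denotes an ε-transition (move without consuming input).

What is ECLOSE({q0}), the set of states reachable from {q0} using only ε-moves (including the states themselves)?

{q0}

Begin with {q0}.
No ε-moves leave this set, so the closure equals the set itself.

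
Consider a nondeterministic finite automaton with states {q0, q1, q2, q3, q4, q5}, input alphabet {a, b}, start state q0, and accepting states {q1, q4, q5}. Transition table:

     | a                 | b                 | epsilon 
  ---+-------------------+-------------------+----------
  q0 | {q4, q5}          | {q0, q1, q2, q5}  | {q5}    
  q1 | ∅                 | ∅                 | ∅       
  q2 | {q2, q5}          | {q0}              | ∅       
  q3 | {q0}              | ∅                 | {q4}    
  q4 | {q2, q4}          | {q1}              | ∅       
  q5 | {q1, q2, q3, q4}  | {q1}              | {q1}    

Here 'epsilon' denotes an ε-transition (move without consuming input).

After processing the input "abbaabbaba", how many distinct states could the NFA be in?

Start: ε-closure({q0}) = {q0, q1, q5}.
Read 'a': q0→{q4, q5}, q1→∅, q5→{q1, q2, q3, q4}; now {q1, q2, q3, q4, q5}.
Read 'b': q1→∅, q2→{q0}, q3→∅, q4→{q1}, q5→{q1}; union {q0, q1}; ε-closure = {q0, q1, q5}.
Read 'b': q0→{q0, q1, q2, q5}, q1→∅, q5→{q1}; now {q0, q1, q2, q5}.
Read 'a': q0→{q4, q5}, q1→∅, q2→{q2, q5}, q5→{q1, q2, q3, q4}; now {q1, q2, q3, q4, q5}.
Read 'a': q1→∅, q2→{q2, q5}, q3→{q0}, q4→{q2, q4}, q5→{q1, q2, q3, q4}; now {q0, q1, q2, q3, q4, q5}.
Read 'b': q0→{q0, q1, q2, q5}, q1→∅, q2→{q0}, q3→∅, q4→{q1}, q5→{q1}; now {q0, q1, q2, q5}.
Read 'b': q0→{q0, q1, q2, q5}, q1→∅, q2→{q0}, q5→{q1}; now {q0, q1, q2, q5}.
Read 'a': q0→{q4, q5}, q1→∅, q2→{q2, q5}, q5→{q1, q2, q3, q4}; now {q1, q2, q3, q4, q5}.
Read 'b': q1→∅, q2→{q0}, q3→∅, q4→{q1}, q5→{q1}; union {q0, q1}; ε-closure = {q0, q1, q5}.
Read 'a': q0→{q4, q5}, q1→∅, q5→{q1, q2, q3, q4}; now {q1, q2, q3, q4, q5}.
That set has 5 states.

5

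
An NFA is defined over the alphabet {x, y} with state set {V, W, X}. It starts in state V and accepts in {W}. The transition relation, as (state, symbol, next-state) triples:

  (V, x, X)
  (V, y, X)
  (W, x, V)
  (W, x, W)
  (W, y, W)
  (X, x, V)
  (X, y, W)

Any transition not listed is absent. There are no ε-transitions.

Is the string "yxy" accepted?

Start in {V}.
Read 'y': {V} → {X}.
Read 'x': {X} → {V}.
Read 'y': {V} → {X}.
The final set {X} contains no accepting state.

No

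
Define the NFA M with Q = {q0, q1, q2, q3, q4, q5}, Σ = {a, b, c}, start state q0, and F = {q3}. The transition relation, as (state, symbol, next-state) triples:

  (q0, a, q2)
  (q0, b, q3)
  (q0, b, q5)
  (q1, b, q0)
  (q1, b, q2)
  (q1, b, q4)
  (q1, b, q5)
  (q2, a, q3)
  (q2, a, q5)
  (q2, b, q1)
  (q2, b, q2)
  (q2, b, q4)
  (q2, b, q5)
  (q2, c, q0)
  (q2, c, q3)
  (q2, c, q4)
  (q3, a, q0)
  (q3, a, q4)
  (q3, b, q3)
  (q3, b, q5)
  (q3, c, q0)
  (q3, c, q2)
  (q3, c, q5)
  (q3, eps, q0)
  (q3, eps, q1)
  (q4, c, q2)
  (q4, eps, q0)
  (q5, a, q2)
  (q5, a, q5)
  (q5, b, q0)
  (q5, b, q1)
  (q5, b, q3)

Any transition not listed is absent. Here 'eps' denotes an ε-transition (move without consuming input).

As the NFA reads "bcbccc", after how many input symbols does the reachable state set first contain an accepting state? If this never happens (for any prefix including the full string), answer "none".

1

Start in {q0}.
Read 'b': {q0} → {q0, q1, q3, q5}.
None of the earlier sets intersect F, but {q0, q1, q3, q5} does.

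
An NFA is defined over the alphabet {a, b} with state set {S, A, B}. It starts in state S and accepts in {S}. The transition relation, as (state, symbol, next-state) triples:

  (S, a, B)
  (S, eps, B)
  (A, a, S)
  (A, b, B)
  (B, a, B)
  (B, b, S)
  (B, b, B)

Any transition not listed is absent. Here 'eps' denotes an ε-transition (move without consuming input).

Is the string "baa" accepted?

No

Start: ε-closure({S}) = {S, B}.
Read 'b': {S, B} → {S, B}.
Read 'a': {S, B} → {B}.
Read 'a': {B} → {B}.
The final set {B} contains no accepting state.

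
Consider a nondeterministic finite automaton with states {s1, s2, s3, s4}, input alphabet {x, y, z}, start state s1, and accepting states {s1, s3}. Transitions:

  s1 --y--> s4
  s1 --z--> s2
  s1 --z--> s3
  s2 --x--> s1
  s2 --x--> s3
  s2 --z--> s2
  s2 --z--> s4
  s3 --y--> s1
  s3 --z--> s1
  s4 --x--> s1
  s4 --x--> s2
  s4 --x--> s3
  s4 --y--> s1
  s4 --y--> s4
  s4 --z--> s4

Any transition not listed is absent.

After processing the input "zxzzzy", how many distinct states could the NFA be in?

2

Start in {s1}.
Read 'z': {s1} → {s2, s3}.
Read 'x': {s2, s3} → {s1, s3}.
Read 'z': {s1, s3} → {s1, s2, s3}.
Read 'z': {s1, s2, s3} → {s1, s2, s3, s4}.
Read 'z': {s1, s2, s3, s4} → {s1, s2, s3, s4}.
Read 'y': {s1, s2, s3, s4} → {s1, s4}.
That set has 2 states.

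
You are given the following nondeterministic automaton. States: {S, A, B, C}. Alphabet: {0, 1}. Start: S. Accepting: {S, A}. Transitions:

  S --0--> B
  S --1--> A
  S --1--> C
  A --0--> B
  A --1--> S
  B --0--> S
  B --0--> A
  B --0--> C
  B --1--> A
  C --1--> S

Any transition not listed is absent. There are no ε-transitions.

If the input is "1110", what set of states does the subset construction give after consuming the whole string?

{B}

Start in {S}.
Read '1': S→{A, C}; now {A, C}.
Read '1': A→{S}, C→{S}; now {S}.
Read '1': S→{A, C}; now {A, C}.
Read '0': A→{B}, C→∅; now {B}.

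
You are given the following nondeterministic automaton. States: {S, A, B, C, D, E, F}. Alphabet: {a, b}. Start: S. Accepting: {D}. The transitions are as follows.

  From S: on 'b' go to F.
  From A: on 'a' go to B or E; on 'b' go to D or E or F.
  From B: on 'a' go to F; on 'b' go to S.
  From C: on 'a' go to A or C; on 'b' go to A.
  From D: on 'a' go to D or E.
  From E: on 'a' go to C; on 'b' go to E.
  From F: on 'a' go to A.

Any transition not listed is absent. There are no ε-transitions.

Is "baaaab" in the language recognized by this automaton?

Start in {S}.
Read 'b': S→{F}; now {F}.
Read 'a': F→{A}; now {A}.
Read 'a': A→{B, E}; now {B, E}.
Read 'a': B→{F}, E→{C}; now {C, F}.
Read 'a': C→{A, C}, F→{A}; now {A, C}.
Read 'b': A→{D, E, F}, C→{A}; now {A, D, E, F}.
The final set {A, D, E, F} contains the accepting state D.

Yes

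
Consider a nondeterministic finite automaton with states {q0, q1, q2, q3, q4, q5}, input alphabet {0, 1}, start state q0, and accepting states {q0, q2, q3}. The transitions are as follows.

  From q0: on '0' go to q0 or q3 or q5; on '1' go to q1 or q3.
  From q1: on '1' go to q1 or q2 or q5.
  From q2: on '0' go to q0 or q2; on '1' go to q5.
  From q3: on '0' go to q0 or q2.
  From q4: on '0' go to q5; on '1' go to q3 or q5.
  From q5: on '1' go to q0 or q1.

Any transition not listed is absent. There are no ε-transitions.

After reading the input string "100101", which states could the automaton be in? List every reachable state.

Start in {q0}.
Read '1': q0→{q1, q3}; now {q1, q3}.
Read '0': q1→∅, q3→{q0, q2}; now {q0, q2}.
Read '0': q0→{q0, q3, q5}, q2→{q0, q2}; now {q0, q2, q3, q5}.
Read '1': q0→{q1, q3}, q2→{q5}, q3→∅, q5→{q0, q1}; now {q0, q1, q3, q5}.
Read '0': q0→{q0, q3, q5}, q1→∅, q3→{q0, q2}, q5→∅; now {q0, q2, q3, q5}.
Read '1': q0→{q1, q3}, q2→{q5}, q3→∅, q5→{q0, q1}; now {q0, q1, q3, q5}.

{q0, q1, q3, q5}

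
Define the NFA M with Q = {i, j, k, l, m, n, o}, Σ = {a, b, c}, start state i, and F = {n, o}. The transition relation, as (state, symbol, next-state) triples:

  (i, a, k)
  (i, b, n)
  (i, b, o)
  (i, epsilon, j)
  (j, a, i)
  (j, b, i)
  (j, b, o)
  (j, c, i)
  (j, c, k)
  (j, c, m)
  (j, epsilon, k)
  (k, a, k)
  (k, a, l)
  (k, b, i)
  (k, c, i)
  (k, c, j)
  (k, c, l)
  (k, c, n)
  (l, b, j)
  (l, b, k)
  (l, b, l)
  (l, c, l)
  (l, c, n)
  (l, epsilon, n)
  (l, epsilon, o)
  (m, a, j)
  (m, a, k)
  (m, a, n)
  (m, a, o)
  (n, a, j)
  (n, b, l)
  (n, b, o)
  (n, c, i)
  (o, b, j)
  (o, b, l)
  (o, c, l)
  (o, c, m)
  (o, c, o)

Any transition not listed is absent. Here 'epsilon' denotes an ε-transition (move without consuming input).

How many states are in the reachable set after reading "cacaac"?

7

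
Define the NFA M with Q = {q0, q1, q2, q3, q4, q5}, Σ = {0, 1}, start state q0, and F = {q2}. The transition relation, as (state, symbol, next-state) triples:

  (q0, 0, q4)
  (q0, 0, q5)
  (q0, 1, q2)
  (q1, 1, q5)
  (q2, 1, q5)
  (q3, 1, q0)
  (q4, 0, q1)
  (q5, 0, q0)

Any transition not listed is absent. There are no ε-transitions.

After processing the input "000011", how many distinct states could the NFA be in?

Start in {q0}.
Read '0': q0→{q4, q5}; now {q4, q5}.
Read '0': q4→{q1}, q5→{q0}; now {q0, q1}.
Read '0': q0→{q4, q5}, q1→∅; now {q4, q5}.
Read '0': q4→{q1}, q5→{q0}; now {q0, q1}.
Read '1': q0→{q2}, q1→{q5}; now {q2, q5}.
Read '1': q2→{q5}, q5→∅; now {q5}.
That set has 1 state.

1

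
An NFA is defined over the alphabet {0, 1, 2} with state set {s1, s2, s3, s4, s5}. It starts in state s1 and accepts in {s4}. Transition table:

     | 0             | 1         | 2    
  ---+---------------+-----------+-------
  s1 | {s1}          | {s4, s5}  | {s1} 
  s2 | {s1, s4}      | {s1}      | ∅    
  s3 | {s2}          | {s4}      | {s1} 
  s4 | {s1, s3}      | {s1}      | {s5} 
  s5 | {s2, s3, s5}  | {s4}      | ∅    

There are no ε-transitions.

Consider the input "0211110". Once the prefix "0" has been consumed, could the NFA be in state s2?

No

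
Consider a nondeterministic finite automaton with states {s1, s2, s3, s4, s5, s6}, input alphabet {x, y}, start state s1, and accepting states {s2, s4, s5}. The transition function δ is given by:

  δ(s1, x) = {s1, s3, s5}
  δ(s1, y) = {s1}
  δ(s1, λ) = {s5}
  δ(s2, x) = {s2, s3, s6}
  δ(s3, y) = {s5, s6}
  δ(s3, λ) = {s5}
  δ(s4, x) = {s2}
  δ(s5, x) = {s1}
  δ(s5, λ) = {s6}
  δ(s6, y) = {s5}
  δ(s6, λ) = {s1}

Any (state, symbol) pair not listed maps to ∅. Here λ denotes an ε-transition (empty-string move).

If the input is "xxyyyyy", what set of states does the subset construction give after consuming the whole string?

Start: ε-closure({s1}) = {s1, s5, s6}.
Read 'x': {s1, s5, s6} → {s1, s3, s5, s6}.
Read 'x': {s1, s3, s5, s6} → {s1, s3, s5, s6}.
Read 'y': {s1, s3, s5, s6} → {s1, s5, s6}.
Read 'y': {s1, s5, s6} → {s1, s5, s6}.
Read 'y': {s1, s5, s6} → {s1, s5, s6}.
Read 'y': {s1, s5, s6} → {s1, s5, s6}.
Read 'y': {s1, s5, s6} → {s1, s5, s6}.

{s1, s5, s6}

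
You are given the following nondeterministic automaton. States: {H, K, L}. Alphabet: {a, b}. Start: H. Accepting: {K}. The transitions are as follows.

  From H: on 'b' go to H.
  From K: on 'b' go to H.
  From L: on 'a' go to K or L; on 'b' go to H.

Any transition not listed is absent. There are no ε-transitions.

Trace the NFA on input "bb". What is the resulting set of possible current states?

Start in {H}.
Read 'b': {H} → {H}.
Read 'b': {H} → {H}.

{H}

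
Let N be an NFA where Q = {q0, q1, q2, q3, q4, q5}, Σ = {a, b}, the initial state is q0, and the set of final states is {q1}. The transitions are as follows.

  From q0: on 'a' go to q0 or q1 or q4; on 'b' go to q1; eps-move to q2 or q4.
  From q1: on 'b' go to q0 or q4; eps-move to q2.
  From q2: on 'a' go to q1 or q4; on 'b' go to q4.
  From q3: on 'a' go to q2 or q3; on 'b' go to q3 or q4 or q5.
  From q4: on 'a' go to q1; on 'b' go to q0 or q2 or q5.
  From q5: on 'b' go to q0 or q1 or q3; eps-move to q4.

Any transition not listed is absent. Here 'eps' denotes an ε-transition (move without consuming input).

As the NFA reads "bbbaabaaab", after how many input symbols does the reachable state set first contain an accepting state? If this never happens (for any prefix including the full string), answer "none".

Start: ε-closure({q0}) = {q0, q2, q4}.
Read 'b': {q0, q2, q4} → {q0, q1, q2, q4, q5}.
None of the earlier sets intersect F, but {q0, q1, q2, q4, q5} does.

1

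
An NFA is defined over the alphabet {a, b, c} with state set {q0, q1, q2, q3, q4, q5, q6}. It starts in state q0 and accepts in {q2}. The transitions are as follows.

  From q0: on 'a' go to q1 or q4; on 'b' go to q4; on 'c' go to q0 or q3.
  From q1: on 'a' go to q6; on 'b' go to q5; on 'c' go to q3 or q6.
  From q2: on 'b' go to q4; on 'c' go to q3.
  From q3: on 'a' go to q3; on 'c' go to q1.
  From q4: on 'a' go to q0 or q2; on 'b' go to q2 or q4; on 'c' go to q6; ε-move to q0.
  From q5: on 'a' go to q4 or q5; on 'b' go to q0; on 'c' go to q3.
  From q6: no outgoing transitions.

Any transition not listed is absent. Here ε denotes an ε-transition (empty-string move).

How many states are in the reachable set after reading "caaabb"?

3

Start in {q0}.
Read 'c': q0→{q0, q3}; now {q0, q3}.
Read 'a': q0→{q1, q4}, q3→{q3}; union {q1, q3, q4}; ε-closure = {q0, q1, q3, q4}.
Read 'a': q0→{q1, q4}, q1→{q6}, q3→{q3}, q4→{q0, q2}; now {q0, q1, q2, q3, q4, q6}.
Read 'a': q0→{q1, q4}, q1→{q6}, q2→∅, q3→{q3}, q4→{q0, q2}, q6→∅; now {q0, q1, q2, q3, q4, q6}.
Read 'b': q0→{q4}, q1→{q5}, q2→{q4}, q3→∅, q4→{q2, q4}, q6→∅; union {q2, q4, q5}; ε-closure = {q0, q2, q4, q5}.
Read 'b': q0→{q4}, q2→{q4}, q4→{q2, q4}, q5→{q0}; now {q0, q2, q4}.
That set has 3 states.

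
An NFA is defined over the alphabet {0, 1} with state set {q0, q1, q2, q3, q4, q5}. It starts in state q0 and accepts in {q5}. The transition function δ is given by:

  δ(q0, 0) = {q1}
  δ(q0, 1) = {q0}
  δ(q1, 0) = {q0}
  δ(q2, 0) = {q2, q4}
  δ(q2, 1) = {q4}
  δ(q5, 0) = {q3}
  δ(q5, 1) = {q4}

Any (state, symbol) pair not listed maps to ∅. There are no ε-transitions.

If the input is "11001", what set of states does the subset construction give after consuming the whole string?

{q0}

Start in {q0}.
Read '1': q0→{q0}; now {q0}.
Read '1': q0→{q0}; now {q0}.
Read '0': q0→{q1}; now {q1}.
Read '0': q1→{q0}; now {q0}.
Read '1': q0→{q0}; now {q0}.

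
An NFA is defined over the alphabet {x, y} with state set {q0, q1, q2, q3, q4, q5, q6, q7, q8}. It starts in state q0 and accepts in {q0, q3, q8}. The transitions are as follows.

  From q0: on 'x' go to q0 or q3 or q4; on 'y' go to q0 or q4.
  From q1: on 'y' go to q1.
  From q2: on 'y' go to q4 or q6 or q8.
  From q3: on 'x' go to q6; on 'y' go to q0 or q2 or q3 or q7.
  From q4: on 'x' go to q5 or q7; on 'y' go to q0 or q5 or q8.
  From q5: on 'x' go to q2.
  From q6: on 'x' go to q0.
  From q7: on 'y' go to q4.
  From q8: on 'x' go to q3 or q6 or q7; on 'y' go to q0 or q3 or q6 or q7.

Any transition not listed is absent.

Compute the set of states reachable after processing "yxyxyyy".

{q0, q2, q3, q4, q5, q6, q7, q8}

Start in {q0}.
Read 'y': q0→{q0, q4}; now {q0, q4}.
Read 'x': q0→{q0, q3, q4}, q4→{q5, q7}; now {q0, q3, q4, q5, q7}.
Read 'y': q0→{q0, q4}, q3→{q0, q2, q3, q7}, q4→{q0, q5, q8}, q5→∅, q7→{q4}; now {q0, q2, q3, q4, q5, q7, q8}.
Read 'x': q0→{q0, q3, q4}, q2→∅, q3→{q6}, q4→{q5, q7}, q5→{q2}, q7→∅, q8→{q3, q6, q7}; now {q0, q2, q3, q4, q5, q6, q7}.
Read 'y': q0→{q0, q4}, q2→{q4, q6, q8}, q3→{q0, q2, q3, q7}, q4→{q0, q5, q8}, q5→∅, q6→∅, q7→{q4}; now {q0, q2, q3, q4, q5, q6, q7, q8}.
Read 'y': q0→{q0, q4}, q2→{q4, q6, q8}, q3→{q0, q2, q3, q7}, q4→{q0, q5, q8}, q5→∅, q6→∅, q7→{q4}, q8→{q0, q3, q6, q7}; now {q0, q2, q3, q4, q5, q6, q7, q8}.
Read 'y': q0→{q0, q4}, q2→{q4, q6, q8}, q3→{q0, q2, q3, q7}, q4→{q0, q5, q8}, q5→∅, q6→∅, q7→{q4}, q8→{q0, q3, q6, q7}; now {q0, q2, q3, q4, q5, q6, q7, q8}.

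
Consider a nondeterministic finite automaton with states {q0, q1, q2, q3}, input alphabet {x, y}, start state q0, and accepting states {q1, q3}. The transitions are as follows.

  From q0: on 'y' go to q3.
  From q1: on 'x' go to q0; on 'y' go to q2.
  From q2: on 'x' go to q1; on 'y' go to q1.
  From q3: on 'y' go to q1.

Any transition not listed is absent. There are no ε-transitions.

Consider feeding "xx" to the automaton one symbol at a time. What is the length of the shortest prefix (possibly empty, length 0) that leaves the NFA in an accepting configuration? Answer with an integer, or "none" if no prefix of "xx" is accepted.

Start in {q0}.
Read 'x': q0→∅; now ∅.
The set is empty and remains empty for the remaining 1 symbol.
No reachable set along the way intersects F.

none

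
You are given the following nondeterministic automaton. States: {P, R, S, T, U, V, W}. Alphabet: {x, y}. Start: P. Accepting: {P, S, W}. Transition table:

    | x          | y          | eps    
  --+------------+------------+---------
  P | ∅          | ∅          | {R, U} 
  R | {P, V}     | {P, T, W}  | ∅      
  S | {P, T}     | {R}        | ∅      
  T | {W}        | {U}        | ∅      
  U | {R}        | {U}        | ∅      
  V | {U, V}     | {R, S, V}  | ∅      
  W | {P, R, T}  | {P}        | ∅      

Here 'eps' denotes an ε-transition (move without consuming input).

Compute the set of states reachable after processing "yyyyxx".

{P, R, T, U, V, W}

Start: ε-closure({P}) = {P, R, U}.
Read 'y': {P, R, U} → {P, R, T, U, W}.
Read 'y': {P, R, T, U, W} → {P, R, T, U, W}.
Read 'y': {P, R, T, U, W} → {P, R, T, U, W}.
Read 'y': {P, R, T, U, W} → {P, R, T, U, W}.
Read 'x': {P, R, T, U, W} → {P, R, T, U, V, W}.
Read 'x': {P, R, T, U, V, W} → {P, R, T, U, V, W}.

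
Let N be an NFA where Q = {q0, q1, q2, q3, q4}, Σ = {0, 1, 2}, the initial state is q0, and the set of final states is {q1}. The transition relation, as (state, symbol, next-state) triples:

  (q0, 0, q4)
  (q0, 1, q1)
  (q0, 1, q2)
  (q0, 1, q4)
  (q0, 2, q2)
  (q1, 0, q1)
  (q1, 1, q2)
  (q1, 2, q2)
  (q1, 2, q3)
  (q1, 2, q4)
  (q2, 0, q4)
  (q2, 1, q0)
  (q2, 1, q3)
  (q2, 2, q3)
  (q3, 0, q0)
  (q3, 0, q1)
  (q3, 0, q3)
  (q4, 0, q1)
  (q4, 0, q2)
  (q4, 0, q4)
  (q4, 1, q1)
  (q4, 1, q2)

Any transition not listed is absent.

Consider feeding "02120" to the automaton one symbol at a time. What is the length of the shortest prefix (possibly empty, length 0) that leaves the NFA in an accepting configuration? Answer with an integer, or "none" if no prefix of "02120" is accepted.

Start in {q0}.
Read '0': {q0} → {q4}.
Read '2': {q4} → ∅.
The set is empty and remains empty for the remaining 3 symbols.
No reachable set along the way intersects F.

none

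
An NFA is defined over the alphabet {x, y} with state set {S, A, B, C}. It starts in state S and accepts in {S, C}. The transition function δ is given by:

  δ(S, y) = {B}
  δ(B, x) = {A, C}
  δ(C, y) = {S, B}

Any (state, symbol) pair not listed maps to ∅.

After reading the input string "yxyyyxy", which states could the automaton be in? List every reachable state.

Start in {S}.
Read 'y': S→{B}; now {B}.
Read 'x': B→{A, C}; now {A, C}.
Read 'y': A→∅, C→{S, B}; now {S, B}.
Read 'y': S→{B}, B→∅; now {B}.
Read 'y': B→∅; now ∅.
The set is empty and remains empty for the remaining 2 symbols.

∅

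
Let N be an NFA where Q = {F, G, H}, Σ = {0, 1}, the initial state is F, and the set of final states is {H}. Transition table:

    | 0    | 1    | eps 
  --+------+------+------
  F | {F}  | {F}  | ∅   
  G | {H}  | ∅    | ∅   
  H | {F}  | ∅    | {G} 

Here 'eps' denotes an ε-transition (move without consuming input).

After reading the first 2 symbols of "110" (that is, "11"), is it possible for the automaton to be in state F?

Start in {F}.
Read '1': F→{F}; now {F}.
Read '1': F→{F}; now {F}.
State F is in {F}.

Yes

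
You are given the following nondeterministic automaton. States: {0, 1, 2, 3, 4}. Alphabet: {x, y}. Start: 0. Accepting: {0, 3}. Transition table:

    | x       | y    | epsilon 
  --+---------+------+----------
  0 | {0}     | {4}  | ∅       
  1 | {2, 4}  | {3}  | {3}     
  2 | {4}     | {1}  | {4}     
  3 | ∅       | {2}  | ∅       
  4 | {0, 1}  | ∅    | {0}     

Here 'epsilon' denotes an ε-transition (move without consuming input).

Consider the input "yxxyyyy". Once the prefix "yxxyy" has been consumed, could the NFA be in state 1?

Start in {0}.
Read 'y': {0} → {0, 4}.
Read 'x': {0, 4} → {0, 1, 3}.
Read 'x': {0, 1, 3} → {0, 2, 4}.
Read 'y': {0, 2, 4} → {0, 1, 3, 4}.
Read 'y': {0, 1, 3, 4} → {0, 2, 3, 4}.
State 1 is not in {0, 2, 3, 4}.

No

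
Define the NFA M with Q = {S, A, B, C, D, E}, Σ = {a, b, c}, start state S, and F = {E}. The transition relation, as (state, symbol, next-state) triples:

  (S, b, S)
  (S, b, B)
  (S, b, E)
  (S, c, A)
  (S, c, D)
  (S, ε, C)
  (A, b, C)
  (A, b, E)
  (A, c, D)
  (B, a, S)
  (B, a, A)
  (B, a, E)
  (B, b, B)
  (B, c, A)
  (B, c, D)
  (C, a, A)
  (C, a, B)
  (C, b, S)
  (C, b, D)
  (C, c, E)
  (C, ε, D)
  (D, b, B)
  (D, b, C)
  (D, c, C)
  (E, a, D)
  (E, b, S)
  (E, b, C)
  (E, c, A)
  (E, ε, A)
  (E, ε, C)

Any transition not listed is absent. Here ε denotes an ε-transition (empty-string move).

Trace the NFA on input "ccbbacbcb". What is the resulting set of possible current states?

Start: ε-closure({S}) = {S, C, D}.
Read 'c': {S, C, D} → {A, C, D, E}.
Read 'c': {A, C, D, E} → {A, C, D, E}.
Read 'b': {A, C, D, E} → {S, A, B, C, D, E}.
Read 'b': {S, A, B, C, D, E} → {S, A, B, C, D, E}.
Read 'a': {S, A, B, C, D, E} → {S, A, B, C, D, E}.
Read 'c': {S, A, B, C, D, E} → {A, C, D, E}.
Read 'b': {A, C, D, E} → {S, A, B, C, D, E}.
Read 'c': {S, A, B, C, D, E} → {A, C, D, E}.
Read 'b': {A, C, D, E} → {S, A, B, C, D, E}.

{S, A, B, C, D, E}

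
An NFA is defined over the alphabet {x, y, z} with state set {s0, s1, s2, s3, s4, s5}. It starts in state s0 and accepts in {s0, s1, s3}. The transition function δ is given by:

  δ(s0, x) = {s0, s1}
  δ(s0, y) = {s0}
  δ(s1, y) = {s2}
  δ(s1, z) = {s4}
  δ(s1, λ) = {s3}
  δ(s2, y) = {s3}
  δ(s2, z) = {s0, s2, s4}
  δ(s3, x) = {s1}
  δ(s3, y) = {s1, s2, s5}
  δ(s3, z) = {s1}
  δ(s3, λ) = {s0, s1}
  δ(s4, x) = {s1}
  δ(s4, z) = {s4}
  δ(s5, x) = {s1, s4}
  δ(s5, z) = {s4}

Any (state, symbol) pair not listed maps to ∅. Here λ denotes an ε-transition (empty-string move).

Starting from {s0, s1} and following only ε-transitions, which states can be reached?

Begin with {s0, s1}.
ε-move s1 → s3; add s3.

{s0, s1, s3}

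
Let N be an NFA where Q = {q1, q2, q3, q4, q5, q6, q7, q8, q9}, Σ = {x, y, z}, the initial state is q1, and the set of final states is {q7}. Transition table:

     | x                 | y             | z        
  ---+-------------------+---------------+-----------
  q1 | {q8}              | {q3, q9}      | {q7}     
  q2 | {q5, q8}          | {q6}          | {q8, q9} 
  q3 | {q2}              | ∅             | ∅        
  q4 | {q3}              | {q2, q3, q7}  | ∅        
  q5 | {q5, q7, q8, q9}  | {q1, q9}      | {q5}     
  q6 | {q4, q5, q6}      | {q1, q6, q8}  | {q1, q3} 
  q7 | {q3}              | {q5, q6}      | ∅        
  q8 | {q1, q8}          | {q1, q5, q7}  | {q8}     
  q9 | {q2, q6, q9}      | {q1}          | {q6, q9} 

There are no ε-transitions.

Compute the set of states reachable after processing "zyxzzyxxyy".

{q1, q3, q5, q6, q7, q8, q9}

Start in {q1}.
Read 'z': {q1} → {q7}.
Read 'y': {q7} → {q5, q6}.
Read 'x': {q5, q6} → {q4, q5, q6, q7, q8, q9}.
Read 'z': {q4, q5, q6, q7, q8, q9} → {q1, q3, q5, q6, q8, q9}.
Read 'z': {q1, q3, q5, q6, q8, q9} → {q1, q3, q5, q6, q7, q8, q9}.
Read 'y': {q1, q3, q5, q6, q7, q8, q9} → {q1, q3, q5, q6, q7, q8, q9}.
Read 'x': {q1, q3, q5, q6, q7, q8, q9} → {q1, q2, q3, q4, q5, q6, q7, q8, q9}.
Read 'x': {q1, q2, q3, q4, q5, q6, q7, q8, q9} → {q1, q2, q3, q4, q5, q6, q7, q8, q9}.
Read 'y': {q1, q2, q3, q4, q5, q6, q7, q8, q9} → {q1, q2, q3, q5, q6, q7, q8, q9}.
Read 'y': {q1, q2, q3, q5, q6, q7, q8, q9} → {q1, q3, q5, q6, q7, q8, q9}.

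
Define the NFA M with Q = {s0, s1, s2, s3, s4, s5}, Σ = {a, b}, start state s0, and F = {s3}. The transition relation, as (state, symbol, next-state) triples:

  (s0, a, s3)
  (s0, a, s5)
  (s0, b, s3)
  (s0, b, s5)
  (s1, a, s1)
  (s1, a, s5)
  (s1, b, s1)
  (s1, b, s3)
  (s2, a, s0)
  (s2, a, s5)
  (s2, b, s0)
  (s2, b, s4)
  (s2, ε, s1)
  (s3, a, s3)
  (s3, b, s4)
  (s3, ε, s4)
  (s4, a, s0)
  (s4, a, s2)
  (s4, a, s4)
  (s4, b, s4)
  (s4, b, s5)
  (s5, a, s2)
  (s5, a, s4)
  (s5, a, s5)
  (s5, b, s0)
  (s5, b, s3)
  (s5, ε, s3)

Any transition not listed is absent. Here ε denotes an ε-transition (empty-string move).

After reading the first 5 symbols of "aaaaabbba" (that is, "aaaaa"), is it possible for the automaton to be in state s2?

Start in {s0}.
Read 'a': s0→{s3, s5}; union {s3, s5}; ε-closure = {s3, s4, s5}.
Read 'a': s3→{s3}, s4→{s0, s2, s4}, s5→{s2, s4, s5}; union {s0, s2, s3, s4, s5}; ε-closure = {s0, s1, s2, s3, s4, s5}.
Read 'a': s0→{s3, s5}, s1→{s1, s5}, s2→{s0, s5}, s3→{s3}, s4→{s0, s2, s4}, s5→{s2, s4, s5}; now {s0, s1, s2, s3, s4, s5}.
Read 'a': s0→{s3, s5}, s1→{s1, s5}, s2→{s0, s5}, s3→{s3}, s4→{s0, s2, s4}, s5→{s2, s4, s5}; now {s0, s1, s2, s3, s4, s5}.
Read 'a': s0→{s3, s5}, s1→{s1, s5}, s2→{s0, s5}, s3→{s3}, s4→{s0, s2, s4}, s5→{s2, s4, s5}; now {s0, s1, s2, s3, s4, s5}.
State s2 is in {s0, s1, s2, s3, s4, s5}.

Yes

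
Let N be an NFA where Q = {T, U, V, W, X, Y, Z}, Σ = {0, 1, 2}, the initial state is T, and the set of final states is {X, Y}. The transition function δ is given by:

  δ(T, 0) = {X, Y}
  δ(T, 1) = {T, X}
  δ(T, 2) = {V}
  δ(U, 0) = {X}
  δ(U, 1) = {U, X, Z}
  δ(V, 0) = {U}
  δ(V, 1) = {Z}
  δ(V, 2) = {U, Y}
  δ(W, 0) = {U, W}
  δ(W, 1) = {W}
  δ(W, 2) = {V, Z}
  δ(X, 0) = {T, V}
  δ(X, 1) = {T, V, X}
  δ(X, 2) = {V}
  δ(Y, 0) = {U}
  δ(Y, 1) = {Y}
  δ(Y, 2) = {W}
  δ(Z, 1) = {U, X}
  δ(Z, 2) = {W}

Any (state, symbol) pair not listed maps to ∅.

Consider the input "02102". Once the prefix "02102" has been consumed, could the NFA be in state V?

Yes

Start in {T}.
Read '0': {T} → {X, Y}.
Read '2': {X, Y} → {V, W}.
Read '1': {V, W} → {W, Z}.
Read '0': {W, Z} → {U, W}.
Read '2': {U, W} → {V, Z}.
State V is in {V, Z}.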